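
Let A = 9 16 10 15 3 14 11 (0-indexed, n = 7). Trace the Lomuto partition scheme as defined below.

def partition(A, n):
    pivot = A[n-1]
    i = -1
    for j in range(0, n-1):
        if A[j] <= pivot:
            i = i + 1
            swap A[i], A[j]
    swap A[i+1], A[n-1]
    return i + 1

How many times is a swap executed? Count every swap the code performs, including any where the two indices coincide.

pivot=11, i=-1
j=0: 9≤11, i=0, swap(0,0) ⇒ 9 16 10 15 3 14 11
j=1: 16>11, skip
j=2: 10≤11, i=1, swap(1,2) ⇒ 9 10 16 15 3 14 11
j=3: 15>11, skip
j=4: 3≤11, i=2, swap(2,4) ⇒ 9 10 3 15 16 14 11
j=5: 14>11, skip
swap(3,6) ⇒ 9 10 3 11 16 14 15; return 3

4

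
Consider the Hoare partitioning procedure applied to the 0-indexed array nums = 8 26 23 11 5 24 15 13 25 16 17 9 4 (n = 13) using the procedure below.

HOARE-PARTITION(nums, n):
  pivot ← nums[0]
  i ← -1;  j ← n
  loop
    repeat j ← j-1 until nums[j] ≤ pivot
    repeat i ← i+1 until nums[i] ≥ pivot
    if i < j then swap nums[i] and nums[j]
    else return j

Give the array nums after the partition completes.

4 5 23 11 26 24 15 13 25 16 17 9 8

pivot = nums[0] = 8; i = -1, j = 13
j→12 (nums[12]=4≤8), i→0 (nums[0]=8≥8); i<j, swap → 4 26 23 11 5 24 15 13 25 16 17 9 8
j→4 (nums[4]=5≤8), i→1 (nums[1]=26≥8); i<j, swap → 4 5 23 11 26 24 15 13 25 16 17 9 8
j→1, i→2; i≥j, return j=1. nums = 4 5 23 11 26 24 15 13 25 16 17 9 8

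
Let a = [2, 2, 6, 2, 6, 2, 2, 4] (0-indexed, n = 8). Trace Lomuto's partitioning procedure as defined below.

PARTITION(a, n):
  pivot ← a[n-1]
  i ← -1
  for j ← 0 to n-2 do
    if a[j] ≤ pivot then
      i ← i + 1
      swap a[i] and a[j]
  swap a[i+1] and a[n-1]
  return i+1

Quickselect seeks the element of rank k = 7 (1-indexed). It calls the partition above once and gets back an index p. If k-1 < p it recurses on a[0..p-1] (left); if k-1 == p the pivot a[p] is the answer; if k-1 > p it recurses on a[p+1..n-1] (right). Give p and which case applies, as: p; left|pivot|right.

5; right

pivot = a[7] = 4; i = -1
j=0: a[0]=2 ≤ 4 → i=0, swap a[0],a[0] (no change) → [2, 2, 6, 2, 6, 2, 2, 4]
j=1: a[1]=2 ≤ 4 → i=1, swap a[1],a[1] (no change) → [2, 2, 6, 2, 6, 2, 2, 4]
j=2: a[2]=6 > 4 → no swap
j=3: a[3]=2 ≤ 4 → i=2, swap a[2],a[3] → [2, 2, 2, 6, 6, 2, 2, 4]
j=4: a[4]=6 > 4 → no swap
j=5: a[5]=2 ≤ 4 → i=3, swap a[3],a[5] → [2, 2, 2, 2, 6, 6, 2, 4]
j=6: a[6]=2 ≤ 4 → i=4, swap a[4],a[6] → [2, 2, 2, 2, 2, 6, 6, 4]
final swap a[5],a[7] → [2, 2, 2, 2, 2, 4, 6, 6]; return 5
p = 5; k-1 = 6 > 5 ⇒ right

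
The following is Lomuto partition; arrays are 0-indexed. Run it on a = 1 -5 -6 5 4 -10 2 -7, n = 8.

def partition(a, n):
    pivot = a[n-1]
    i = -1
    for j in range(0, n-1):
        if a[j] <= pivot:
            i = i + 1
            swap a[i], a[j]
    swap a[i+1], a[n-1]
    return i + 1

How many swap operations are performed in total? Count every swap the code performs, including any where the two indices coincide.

2

pivot = a[7] = -7; i = -1
j=0: a[0]=1 > -7 → no swap
j=1: a[1]=-5 > -7 → no swap
j=2: a[2]=-6 > -7 → no swap
j=3: a[3]=5 > -7 → no swap
j=4: a[4]=4 > -7 → no swap
j=5: a[5]=-10 ≤ -7 → i=0, swap a[0],a[5] → -10 -5 -6 5 4 1 2 -7
j=6: a[6]=2 > -7 → no swap
final swap a[1],a[7] → -10 -7 -6 5 4 1 2 -5; return 1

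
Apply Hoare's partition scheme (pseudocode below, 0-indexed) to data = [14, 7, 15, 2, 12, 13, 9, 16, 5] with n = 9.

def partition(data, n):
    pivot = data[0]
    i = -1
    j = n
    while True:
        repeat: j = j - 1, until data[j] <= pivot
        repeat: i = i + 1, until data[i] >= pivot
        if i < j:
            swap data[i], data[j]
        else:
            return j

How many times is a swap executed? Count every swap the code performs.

pivot = data[0] = 14; i = -1, j = 9
j→8 (data[8]=5≤14), i→0 (data[0]=14≥14); i<j, swap → [5, 7, 15, 2, 12, 13, 9, 16, 14]
j→6 (data[6]=9≤14), i→2 (data[2]=15≥14); i<j, swap → [5, 7, 9, 2, 12, 13, 15, 16, 14]
j→5, i→6; i≥j, return j=5. data = [5, 7, 9, 2, 12, 13, 15, 16, 14]

2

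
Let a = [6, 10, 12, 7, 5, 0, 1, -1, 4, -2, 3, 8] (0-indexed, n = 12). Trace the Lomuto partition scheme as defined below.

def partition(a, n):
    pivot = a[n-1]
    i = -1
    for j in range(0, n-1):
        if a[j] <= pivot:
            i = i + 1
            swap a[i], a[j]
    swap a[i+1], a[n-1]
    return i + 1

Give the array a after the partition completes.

pivot=8, i=-1
j=0: 6≤8, i=0, swap(0,0) ⇒ [6, 10, 12, 7, 5, 0, 1, -1, 4, -2, 3, 8]
j=1: 10>8, skip
j=2: 12>8, skip
j=3: 7≤8, i=1, swap(1,3) ⇒ [6, 7, 12, 10, 5, 0, 1, -1, 4, -2, 3, 8]
j=4: 5≤8, i=2, swap(2,4) ⇒ [6, 7, 5, 10, 12, 0, 1, -1, 4, -2, 3, 8]
j=5: 0≤8, i=3, swap(3,5) ⇒ [6, 7, 5, 0, 12, 10, 1, -1, 4, -2, 3, 8]
j=6: 1≤8, i=4, swap(4,6) ⇒ [6, 7, 5, 0, 1, 10, 12, -1, 4, -2, 3, 8]
j=7: -1≤8, i=5, swap(5,7) ⇒ [6, 7, 5, 0, 1, -1, 12, 10, 4, -2, 3, 8]
j=8: 4≤8, i=6, swap(6,8) ⇒ [6, 7, 5, 0, 1, -1, 4, 10, 12, -2, 3, 8]
j=9: -2≤8, i=7, swap(7,9) ⇒ [6, 7, 5, 0, 1, -1, 4, -2, 12, 10, 3, 8]
j=10: 3≤8, i=8, swap(8,10) ⇒ [6, 7, 5, 0, 1, -1, 4, -2, 3, 10, 12, 8]
swap(9,11) ⇒ [6, 7, 5, 0, 1, -1, 4, -2, 3, 8, 12, 10]; return 9

[6, 7, 5, 0, 1, -1, 4, -2, 3, 8, 12, 10]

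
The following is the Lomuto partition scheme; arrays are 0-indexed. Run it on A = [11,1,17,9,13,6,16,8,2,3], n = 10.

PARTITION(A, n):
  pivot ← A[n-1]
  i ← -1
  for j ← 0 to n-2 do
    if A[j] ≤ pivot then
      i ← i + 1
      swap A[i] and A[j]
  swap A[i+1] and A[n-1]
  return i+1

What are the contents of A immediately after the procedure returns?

pivot=3, i=-1
j=0: 11>3, skip
j=1: 1≤3, i=0, swap(0,1) ⇒ [1,11,17,9,13,6,16,8,2,3]
j=2: 17>3, skip
j=3: 9>3, skip
j=4: 13>3, skip
j=5: 6>3, skip
j=6: 16>3, skip
j=7: 8>3, skip
j=8: 2≤3, i=1, swap(1,8) ⇒ [1,2,17,9,13,6,16,8,11,3]
swap(2,9) ⇒ [1,2,3,9,13,6,16,8,11,17]; return 2

[1,2,3,9,13,6,16,8,11,17]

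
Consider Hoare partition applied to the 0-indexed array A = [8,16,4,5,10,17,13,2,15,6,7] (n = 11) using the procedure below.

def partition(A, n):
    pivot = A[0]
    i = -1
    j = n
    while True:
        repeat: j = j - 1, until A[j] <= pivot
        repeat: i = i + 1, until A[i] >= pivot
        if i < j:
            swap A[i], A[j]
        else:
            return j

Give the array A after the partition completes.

pivot = A[0] = 8; i = -1, j = 11
j→10 (A[10]=7≤8), i→0 (A[0]=8≥8); i<j, swap → [7,16,4,5,10,17,13,2,15,6,8]
j→9 (A[9]=6≤8), i→1 (A[1]=16≥8); i<j, swap → [7,6,4,5,10,17,13,2,15,16,8]
j→7 (A[7]=2≤8), i→4 (A[4]=10≥8); i<j, swap → [7,6,4,5,2,17,13,10,15,16,8]
j→4, i→5; i≥j, return j=4. A = [7,6,4,5,2,17,13,10,15,16,8]

[7,6,4,5,2,17,13,10,15,16,8]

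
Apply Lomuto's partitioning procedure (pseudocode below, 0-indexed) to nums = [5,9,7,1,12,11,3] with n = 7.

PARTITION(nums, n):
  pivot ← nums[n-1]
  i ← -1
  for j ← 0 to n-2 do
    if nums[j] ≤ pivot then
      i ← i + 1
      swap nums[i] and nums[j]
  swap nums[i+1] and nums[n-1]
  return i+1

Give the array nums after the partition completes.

pivot = nums[6] = 3; i = -1
j=0: nums[0]=5 > 3 → no swap
j=1: nums[1]=9 > 3 → no swap
j=2: nums[2]=7 > 3 → no swap
j=3: nums[3]=1 ≤ 3 → i=0, swap nums[0],nums[3] → [1,9,7,5,12,11,3]
j=4: nums[4]=12 > 3 → no swap
j=5: nums[5]=11 > 3 → no swap
final swap nums[1],nums[6] → [1,3,7,5,12,11,9]; return 1

[1,3,7,5,12,11,9]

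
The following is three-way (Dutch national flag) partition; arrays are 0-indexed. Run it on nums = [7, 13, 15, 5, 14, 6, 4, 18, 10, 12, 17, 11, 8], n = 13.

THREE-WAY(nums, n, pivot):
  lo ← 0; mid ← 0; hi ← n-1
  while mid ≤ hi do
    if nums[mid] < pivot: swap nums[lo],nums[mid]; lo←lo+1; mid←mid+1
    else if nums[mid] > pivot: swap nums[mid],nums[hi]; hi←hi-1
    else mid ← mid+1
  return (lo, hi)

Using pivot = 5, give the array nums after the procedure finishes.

[4, 5, 15, 14, 6, 13, 18, 10, 12, 17, 11, 8, 7]

pivot = 5; lo=0, mid=0, hi=12
nums[mid]=7>5: swap nums[0],nums[12]; hi=11 → [8, 13, 15, 5, 14, 6, 4, 18, 10, 12, 17, 11, 7]
nums[mid]=8>5: swap nums[0],nums[11]; hi=10 → [11, 13, 15, 5, 14, 6, 4, 18, 10, 12, 17, 8, 7]
nums[mid]=11>5: swap nums[0],nums[10]; hi=9 → [17, 13, 15, 5, 14, 6, 4, 18, 10, 12, 11, 8, 7]
nums[mid]=17>5: swap nums[0],nums[9]; hi=8 → [12, 13, 15, 5, 14, 6, 4, 18, 10, 17, 11, 8, 7]
nums[mid]=12>5: swap nums[0],nums[8]; hi=7 → [10, 13, 15, 5, 14, 6, 4, 18, 12, 17, 11, 8, 7]
nums[mid]=10>5: swap nums[0],nums[7]; hi=6 → [18, 13, 15, 5, 14, 6, 4, 10, 12, 17, 11, 8, 7]
nums[mid]=18>5: swap nums[0],nums[6]; hi=5 → [4, 13, 15, 5, 14, 6, 18, 10, 12, 17, 11, 8, 7]
nums[mid]=4<5: swap nums[0],nums[0]; lo=1,mid=1 → [4, 13, 15, 5, 14, 6, 18, 10, 12, 17, 11, 8, 7]
nums[mid]=13>5: swap nums[1],nums[5]; hi=4 → [4, 6, 15, 5, 14, 13, 18, 10, 12, 17, 11, 8, 7]
nums[mid]=6>5: swap nums[1],nums[4]; hi=3 → [4, 14, 15, 5, 6, 13, 18, 10, 12, 17, 11, 8, 7]
nums[mid]=14>5: swap nums[1],nums[3]; hi=2 → [4, 5, 15, 14, 6, 13, 18, 10, 12, 17, 11, 8, 7]
nums[mid]=5=5: mid=2
nums[mid]=15>5: swap nums[2],nums[2]; hi=1 → [4, 5, 15, 14, 6, 13, 18, 10, 12, 17, 11, 8, 7]
end: lo=1, hi=1; nums = [4, 5, 15, 14, 6, 13, 18, 10, 12, 17, 11, 8, 7]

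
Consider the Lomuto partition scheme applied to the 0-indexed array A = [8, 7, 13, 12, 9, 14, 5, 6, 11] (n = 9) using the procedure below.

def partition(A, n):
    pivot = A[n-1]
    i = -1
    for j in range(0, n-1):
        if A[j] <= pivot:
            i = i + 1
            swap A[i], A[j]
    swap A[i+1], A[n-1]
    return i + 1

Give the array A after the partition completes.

[8, 7, 9, 5, 6, 11, 12, 13, 14]

pivot = A[8] = 11; i = -1
j=0: A[0]=8 ≤ 11 → i=0, swap A[0],A[0] (no change) → [8, 7, 13, 12, 9, 14, 5, 6, 11]
j=1: A[1]=7 ≤ 11 → i=1, swap A[1],A[1] (no change) → [8, 7, 13, 12, 9, 14, 5, 6, 11]
j=2: A[2]=13 > 11 → no swap
j=3: A[3]=12 > 11 → no swap
j=4: A[4]=9 ≤ 11 → i=2, swap A[2],A[4] → [8, 7, 9, 12, 13, 14, 5, 6, 11]
j=5: A[5]=14 > 11 → no swap
j=6: A[6]=5 ≤ 11 → i=3, swap A[3],A[6] → [8, 7, 9, 5, 13, 14, 12, 6, 11]
j=7: A[7]=6 ≤ 11 → i=4, swap A[4],A[7] → [8, 7, 9, 5, 6, 14, 12, 13, 11]
final swap A[5],A[8] → [8, 7, 9, 5, 6, 11, 12, 13, 14]; return 5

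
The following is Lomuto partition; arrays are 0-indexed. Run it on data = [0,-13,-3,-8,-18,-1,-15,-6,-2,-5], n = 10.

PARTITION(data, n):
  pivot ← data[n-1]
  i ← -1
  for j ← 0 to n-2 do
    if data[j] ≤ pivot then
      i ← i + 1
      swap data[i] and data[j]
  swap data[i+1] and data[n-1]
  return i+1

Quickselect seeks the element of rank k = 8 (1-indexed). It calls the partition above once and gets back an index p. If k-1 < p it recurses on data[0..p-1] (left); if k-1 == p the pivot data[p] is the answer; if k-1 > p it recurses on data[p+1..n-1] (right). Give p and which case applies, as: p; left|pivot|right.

pivot=-5, i=-1
j=0: 0>-5, skip
j=1: -13≤-5, i=0, swap(0,1) ⇒ [-13,0,-3,-8,-18,-1,-15,-6,-2,-5]
j=2: -3>-5, skip
j=3: -8≤-5, i=1, swap(1,3) ⇒ [-13,-8,-3,0,-18,-1,-15,-6,-2,-5]
j=4: -18≤-5, i=2, swap(2,4) ⇒ [-13,-8,-18,0,-3,-1,-15,-6,-2,-5]
j=5: -1>-5, skip
j=6: -15≤-5, i=3, swap(3,6) ⇒ [-13,-8,-18,-15,-3,-1,0,-6,-2,-5]
j=7: -6≤-5, i=4, swap(4,7) ⇒ [-13,-8,-18,-15,-6,-1,0,-3,-2,-5]
j=8: -2>-5, skip
swap(5,9) ⇒ [-13,-8,-18,-15,-6,-5,0,-3,-2,-1]; return 5
p = 5; k-1 = 7 > 5 ⇒ right

5; right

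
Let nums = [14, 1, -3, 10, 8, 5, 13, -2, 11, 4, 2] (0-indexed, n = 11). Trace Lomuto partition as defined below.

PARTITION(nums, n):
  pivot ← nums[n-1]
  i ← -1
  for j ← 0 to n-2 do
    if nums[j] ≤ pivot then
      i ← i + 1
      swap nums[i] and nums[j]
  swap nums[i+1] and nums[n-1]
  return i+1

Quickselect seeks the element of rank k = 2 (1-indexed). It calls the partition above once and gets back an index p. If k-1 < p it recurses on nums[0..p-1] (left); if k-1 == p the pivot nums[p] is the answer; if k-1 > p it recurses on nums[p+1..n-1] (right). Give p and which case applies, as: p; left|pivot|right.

3; left

pivot=2, i=-1
j=0: 14>2, skip
j=1: 1≤2, i=0, swap(0,1) ⇒ [1, 14, -3, 10, 8, 5, 13, -2, 11, 4, 2]
j=2: -3≤2, i=1, swap(1,2) ⇒ [1, -3, 14, 10, 8, 5, 13, -2, 11, 4, 2]
j=3: 10>2, skip
j=4: 8>2, skip
j=5: 5>2, skip
j=6: 13>2, skip
j=7: -2≤2, i=2, swap(2,7) ⇒ [1, -3, -2, 10, 8, 5, 13, 14, 11, 4, 2]
j=8: 11>2, skip
j=9: 4>2, skip
swap(3,10) ⇒ [1, -3, -2, 2, 8, 5, 13, 14, 11, 4, 10]; return 3
p = 3; k-1 = 1 < 3 ⇒ left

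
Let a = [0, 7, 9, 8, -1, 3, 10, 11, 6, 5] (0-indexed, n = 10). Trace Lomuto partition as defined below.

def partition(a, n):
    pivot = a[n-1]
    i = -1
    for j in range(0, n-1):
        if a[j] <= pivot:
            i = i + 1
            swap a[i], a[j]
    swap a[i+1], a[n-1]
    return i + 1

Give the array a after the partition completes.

[0, -1, 3, 5, 7, 9, 10, 11, 6, 8]

pivot=5, i=-1
j=0: 0≤5, i=0, swap(0,0) ⇒ [0, 7, 9, 8, -1, 3, 10, 11, 6, 5]
j=1: 7>5, skip
j=2: 9>5, skip
j=3: 8>5, skip
j=4: -1≤5, i=1, swap(1,4) ⇒ [0, -1, 9, 8, 7, 3, 10, 11, 6, 5]
j=5: 3≤5, i=2, swap(2,5) ⇒ [0, -1, 3, 8, 7, 9, 10, 11, 6, 5]
j=6: 10>5, skip
j=7: 11>5, skip
j=8: 6>5, skip
swap(3,9) ⇒ [0, -1, 3, 5, 7, 9, 10, 11, 6, 8]; return 3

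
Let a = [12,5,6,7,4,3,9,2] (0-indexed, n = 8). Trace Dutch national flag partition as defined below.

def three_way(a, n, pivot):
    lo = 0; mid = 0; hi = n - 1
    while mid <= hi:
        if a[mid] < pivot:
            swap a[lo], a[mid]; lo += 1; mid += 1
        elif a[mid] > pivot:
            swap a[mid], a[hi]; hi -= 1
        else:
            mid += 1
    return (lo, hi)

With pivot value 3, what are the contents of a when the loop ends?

lo=0 mid=0 hi=7
12>3: swap(0,7), hi=6 ⇒ [2,5,6,7,4,3,9,12]
2<3: swap(0,0), lo=1 mid=1 ⇒ [2,5,6,7,4,3,9,12]
5>3: swap(1,6), hi=5 ⇒ [2,9,6,7,4,3,5,12]
9>3: swap(1,5), hi=4 ⇒ [2,3,6,7,4,9,5,12]
3=3: mid=2
6>3: swap(2,4), hi=3 ⇒ [2,3,4,7,6,9,5,12]
4>3: swap(2,3), hi=2 ⇒ [2,3,7,4,6,9,5,12]
7>3: swap(2,2), hi=1 ⇒ [2,3,7,4,6,9,5,12]
done. lo=1 hi=1; a=[2,3,7,4,6,9,5,12]

[2,3,7,4,6,9,5,12]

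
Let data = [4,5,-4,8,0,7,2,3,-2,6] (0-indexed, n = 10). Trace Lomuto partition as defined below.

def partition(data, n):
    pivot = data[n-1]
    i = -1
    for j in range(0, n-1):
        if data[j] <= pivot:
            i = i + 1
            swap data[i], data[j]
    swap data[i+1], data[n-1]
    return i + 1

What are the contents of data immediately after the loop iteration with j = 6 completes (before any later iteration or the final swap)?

[4,5,-4,0,2,7,8,3,-2,6]

pivot = data[9] = 6; i = -1
j=0: data[0]=4 ≤ 6 → i=0, swap data[0],data[0] (no change) → [4,5,-4,8,0,7,2,3,-2,6]
j=1: data[1]=5 ≤ 6 → i=1, swap data[1],data[1] (no change) → [4,5,-4,8,0,7,2,3,-2,6]
j=2: data[2]=-4 ≤ 6 → i=2, swap data[2],data[2] (no change) → [4,5,-4,8,0,7,2,3,-2,6]
j=3: data[3]=8 > 6 → no swap
j=4: data[4]=0 ≤ 6 → i=3, swap data[3],data[4] → [4,5,-4,0,8,7,2,3,-2,6]
j=5: data[5]=7 > 6 → no swap
j=6: data[6]=2 ≤ 6 → i=4, swap data[4],data[6] → [4,5,-4,0,2,7,8,3,-2,6]
(after j=6) data = [4,5,-4,0,2,7,8,3,-2,6]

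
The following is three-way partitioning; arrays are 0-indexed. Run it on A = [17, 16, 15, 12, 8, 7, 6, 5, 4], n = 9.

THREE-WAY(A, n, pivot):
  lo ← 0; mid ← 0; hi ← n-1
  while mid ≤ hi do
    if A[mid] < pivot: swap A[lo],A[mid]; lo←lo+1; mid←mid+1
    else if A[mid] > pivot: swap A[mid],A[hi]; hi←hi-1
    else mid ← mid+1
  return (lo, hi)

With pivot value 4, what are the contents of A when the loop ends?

pivot = 4; lo=0, mid=0, hi=8
A[mid]=17>4: swap A[0],A[8]; hi=7 → [4, 16, 15, 12, 8, 7, 6, 5, 17]
A[mid]=4=4: mid=1
A[mid]=16>4: swap A[1],A[7]; hi=6 → [4, 5, 15, 12, 8, 7, 6, 16, 17]
A[mid]=5>4: swap A[1],A[6]; hi=5 → [4, 6, 15, 12, 8, 7, 5, 16, 17]
A[mid]=6>4: swap A[1],A[5]; hi=4 → [4, 7, 15, 12, 8, 6, 5, 16, 17]
A[mid]=7>4: swap A[1],A[4]; hi=3 → [4, 8, 15, 12, 7, 6, 5, 16, 17]
A[mid]=8>4: swap A[1],A[3]; hi=2 → [4, 12, 15, 8, 7, 6, 5, 16, 17]
A[mid]=12>4: swap A[1],A[2]; hi=1 → [4, 15, 12, 8, 7, 6, 5, 16, 17]
A[mid]=15>4: swap A[1],A[1]; hi=0 → [4, 15, 12, 8, 7, 6, 5, 16, 17]
end: lo=0, hi=0; A = [4, 15, 12, 8, 7, 6, 5, 16, 17]

[4, 15, 12, 8, 7, 6, 5, 16, 17]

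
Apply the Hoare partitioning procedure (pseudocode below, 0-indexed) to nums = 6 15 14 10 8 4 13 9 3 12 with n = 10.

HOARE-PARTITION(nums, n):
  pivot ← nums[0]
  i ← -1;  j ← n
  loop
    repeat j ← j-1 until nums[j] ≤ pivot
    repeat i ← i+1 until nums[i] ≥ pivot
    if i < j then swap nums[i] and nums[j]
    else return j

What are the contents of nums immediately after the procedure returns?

3 4 14 10 8 15 13 9 6 12

pivot=6
j stops at 8 (3), i stops at 0 (6); swap ⇒ 3 15 14 10 8 4 13 9 6 12
j stops at 5 (4), i stops at 1 (15); swap ⇒ 3 4 14 10 8 15 13 9 6 12
j stops at 1, i stops at 2; i≥j ⇒ return 1. nums=3 4 14 10 8 15 13 9 6 12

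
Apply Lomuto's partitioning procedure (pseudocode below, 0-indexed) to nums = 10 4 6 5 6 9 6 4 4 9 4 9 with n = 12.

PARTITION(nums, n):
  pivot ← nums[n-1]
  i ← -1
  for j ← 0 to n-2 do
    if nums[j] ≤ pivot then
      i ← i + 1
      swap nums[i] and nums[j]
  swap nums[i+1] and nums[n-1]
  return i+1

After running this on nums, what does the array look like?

4 6 5 6 9 6 4 4 9 4 9 10

pivot = nums[11] = 9; i = -1
j=0: nums[0]=10 > 9 → no swap
j=1: nums[1]=4 ≤ 9 → i=0, swap nums[0],nums[1] → 4 10 6 5 6 9 6 4 4 9 4 9
j=2: nums[2]=6 ≤ 9 → i=1, swap nums[1],nums[2] → 4 6 10 5 6 9 6 4 4 9 4 9
j=3: nums[3]=5 ≤ 9 → i=2, swap nums[2],nums[3] → 4 6 5 10 6 9 6 4 4 9 4 9
j=4: nums[4]=6 ≤ 9 → i=3, swap nums[3],nums[4] → 4 6 5 6 10 9 6 4 4 9 4 9
j=5: nums[5]=9 ≤ 9 → i=4, swap nums[4],nums[5] → 4 6 5 6 9 10 6 4 4 9 4 9
j=6: nums[6]=6 ≤ 9 → i=5, swap nums[5],nums[6] → 4 6 5 6 9 6 10 4 4 9 4 9
j=7: nums[7]=4 ≤ 9 → i=6, swap nums[6],nums[7] → 4 6 5 6 9 6 4 10 4 9 4 9
j=8: nums[8]=4 ≤ 9 → i=7, swap nums[7],nums[8] → 4 6 5 6 9 6 4 4 10 9 4 9
j=9: nums[9]=9 ≤ 9 → i=8, swap nums[8],nums[9] → 4 6 5 6 9 6 4 4 9 10 4 9
j=10: nums[10]=4 ≤ 9 → i=9, swap nums[9],nums[10] → 4 6 5 6 9 6 4 4 9 4 10 9
final swap nums[10],nums[11] → 4 6 5 6 9 6 4 4 9 4 9 10; return 10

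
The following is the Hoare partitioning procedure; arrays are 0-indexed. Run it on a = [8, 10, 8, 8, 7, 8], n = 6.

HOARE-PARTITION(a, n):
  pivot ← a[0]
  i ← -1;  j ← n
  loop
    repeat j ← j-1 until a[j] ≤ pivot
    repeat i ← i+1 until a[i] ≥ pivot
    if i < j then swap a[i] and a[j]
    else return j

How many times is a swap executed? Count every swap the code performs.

3

pivot = a[0] = 8; i = -1, j = 6
j→5 (a[5]=8≤8), i→0 (a[0]=8≥8); i<j, swap → [8, 10, 8, 8, 7, 8]
j→4 (a[4]=7≤8), i→1 (a[1]=10≥8); i<j, swap → [8, 7, 8, 8, 10, 8]
j→3 (a[3]=8≤8), i→2 (a[2]=8≥8); i<j, swap → [8, 7, 8, 8, 10, 8]
j→2, i→3; i≥j, return j=2. a = [8, 7, 8, 8, 10, 8]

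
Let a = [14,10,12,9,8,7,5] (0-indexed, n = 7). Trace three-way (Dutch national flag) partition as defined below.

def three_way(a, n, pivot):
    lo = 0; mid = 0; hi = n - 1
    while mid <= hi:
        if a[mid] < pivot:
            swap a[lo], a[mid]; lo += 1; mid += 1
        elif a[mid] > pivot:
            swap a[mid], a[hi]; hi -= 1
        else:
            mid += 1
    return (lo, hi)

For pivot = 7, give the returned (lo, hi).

(1, 1)

pivot = 7; lo=0, mid=0, hi=6
a[mid]=14>7: swap a[0],a[6]; hi=5 → [5,10,12,9,8,7,14]
a[mid]=5<7: swap a[0],a[0]; lo=1,mid=1 → [5,10,12,9,8,7,14]
a[mid]=10>7: swap a[1],a[5]; hi=4 → [5,7,12,9,8,10,14]
a[mid]=7=7: mid=2
a[mid]=12>7: swap a[2],a[4]; hi=3 → [5,7,8,9,12,10,14]
a[mid]=8>7: swap a[2],a[3]; hi=2 → [5,7,9,8,12,10,14]
a[mid]=9>7: swap a[2],a[2]; hi=1 → [5,7,9,8,12,10,14]
end: lo=1, hi=1; a = [5,7,9,8,12,10,14]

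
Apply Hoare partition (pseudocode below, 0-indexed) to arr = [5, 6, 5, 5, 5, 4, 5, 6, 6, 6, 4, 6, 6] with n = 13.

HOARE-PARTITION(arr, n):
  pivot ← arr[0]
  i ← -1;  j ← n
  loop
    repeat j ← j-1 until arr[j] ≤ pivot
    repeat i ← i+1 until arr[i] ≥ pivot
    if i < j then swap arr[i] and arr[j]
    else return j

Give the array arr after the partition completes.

[4, 5, 4, 5, 5, 5, 6, 6, 6, 6, 5, 6, 6]

pivot=5
j stops at 10 (4), i stops at 0 (5); swap ⇒ [4, 6, 5, 5, 5, 4, 5, 6, 6, 6, 5, 6, 6]
j stops at 6 (5), i stops at 1 (6); swap ⇒ [4, 5, 5, 5, 5, 4, 6, 6, 6, 6, 5, 6, 6]
j stops at 5 (4), i stops at 2 (5); swap ⇒ [4, 5, 4, 5, 5, 5, 6, 6, 6, 6, 5, 6, 6]
j stops at 4 (5), i stops at 3 (5); swap ⇒ [4, 5, 4, 5, 5, 5, 6, 6, 6, 6, 5, 6, 6]
j stops at 3, i stops at 4; i≥j ⇒ return 3. arr=[4, 5, 4, 5, 5, 5, 6, 6, 6, 6, 5, 6, 6]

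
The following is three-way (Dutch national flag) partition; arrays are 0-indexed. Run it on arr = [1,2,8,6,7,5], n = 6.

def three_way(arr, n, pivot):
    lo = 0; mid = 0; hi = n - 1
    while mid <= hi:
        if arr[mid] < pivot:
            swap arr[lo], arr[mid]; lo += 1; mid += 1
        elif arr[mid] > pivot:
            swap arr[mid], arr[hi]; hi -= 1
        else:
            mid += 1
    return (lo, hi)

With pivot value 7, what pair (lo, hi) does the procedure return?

lo=0 mid=0 hi=5
1<7: swap(0,0), lo=1 mid=1 ⇒ [1,2,8,6,7,5]
2<7: swap(1,1), lo=2 mid=2 ⇒ [1,2,8,6,7,5]
8>7: swap(2,5), hi=4 ⇒ [1,2,5,6,7,8]
5<7: swap(2,2), lo=3 mid=3 ⇒ [1,2,5,6,7,8]
6<7: swap(3,3), lo=4 mid=4 ⇒ [1,2,5,6,7,8]
7=7: mid=5
done. lo=4 hi=4; arr=[1,2,5,6,7,8]

(4, 4)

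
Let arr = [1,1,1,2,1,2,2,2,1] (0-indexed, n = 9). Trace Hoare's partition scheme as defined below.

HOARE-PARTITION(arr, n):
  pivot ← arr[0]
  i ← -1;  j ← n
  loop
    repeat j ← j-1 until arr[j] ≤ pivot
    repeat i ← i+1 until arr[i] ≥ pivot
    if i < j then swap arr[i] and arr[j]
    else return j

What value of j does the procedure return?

2

pivot=1
j stops at 8 (1), i stops at 0 (1); swap ⇒ [1,1,1,2,1,2,2,2,1]
j stops at 4 (1), i stops at 1 (1); swap ⇒ [1,1,1,2,1,2,2,2,1]
j stops at 2, i stops at 2; i≥j ⇒ return 2. arr=[1,1,1,2,1,2,2,2,1]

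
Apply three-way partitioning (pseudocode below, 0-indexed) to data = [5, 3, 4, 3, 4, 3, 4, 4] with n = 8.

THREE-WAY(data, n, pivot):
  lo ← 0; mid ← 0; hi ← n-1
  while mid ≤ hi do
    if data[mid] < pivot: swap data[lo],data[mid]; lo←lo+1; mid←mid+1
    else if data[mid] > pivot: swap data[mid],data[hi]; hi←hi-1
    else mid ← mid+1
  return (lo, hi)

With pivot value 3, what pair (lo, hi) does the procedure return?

lo=0 mid=0 hi=7
5>3: swap(0,7), hi=6 ⇒ [4, 3, 4, 3, 4, 3, 4, 5]
4>3: swap(0,6), hi=5 ⇒ [4, 3, 4, 3, 4, 3, 4, 5]
4>3: swap(0,5), hi=4 ⇒ [3, 3, 4, 3, 4, 4, 4, 5]
3=3: mid=1
3=3: mid=2
4>3: swap(2,4), hi=3 ⇒ [3, 3, 4, 3, 4, 4, 4, 5]
4>3: swap(2,3), hi=2 ⇒ [3, 3, 3, 4, 4, 4, 4, 5]
3=3: mid=3
done. lo=0 hi=2; data=[3, 3, 3, 4, 4, 4, 4, 5]

(0, 2)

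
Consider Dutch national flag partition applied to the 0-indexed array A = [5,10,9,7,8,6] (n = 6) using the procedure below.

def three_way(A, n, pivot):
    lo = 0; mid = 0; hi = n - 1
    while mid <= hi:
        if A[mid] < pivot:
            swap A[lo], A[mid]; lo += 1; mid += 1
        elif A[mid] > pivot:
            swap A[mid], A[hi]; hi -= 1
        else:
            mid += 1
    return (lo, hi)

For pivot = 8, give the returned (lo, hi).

(3, 3)

lo=0 mid=0 hi=5
5<8: swap(0,0), lo=1 mid=1 ⇒ [5,10,9,7,8,6]
10>8: swap(1,5), hi=4 ⇒ [5,6,9,7,8,10]
6<8: swap(1,1), lo=2 mid=2 ⇒ [5,6,9,7,8,10]
9>8: swap(2,4), hi=3 ⇒ [5,6,8,7,9,10]
8=8: mid=3
7<8: swap(2,3), lo=3 mid=4 ⇒ [5,6,7,8,9,10]
done. lo=3 hi=3; A=[5,6,7,8,9,10]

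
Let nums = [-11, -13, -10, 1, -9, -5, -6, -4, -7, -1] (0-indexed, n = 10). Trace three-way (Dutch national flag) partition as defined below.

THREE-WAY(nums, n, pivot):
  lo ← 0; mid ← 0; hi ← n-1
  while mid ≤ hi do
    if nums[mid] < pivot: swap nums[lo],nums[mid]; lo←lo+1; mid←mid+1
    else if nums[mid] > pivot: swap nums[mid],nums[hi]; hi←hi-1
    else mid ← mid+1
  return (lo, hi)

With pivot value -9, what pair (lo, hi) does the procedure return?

(3, 3)

pivot = -9; lo=0, mid=0, hi=9
nums[mid]=-11<-9: swap nums[0],nums[0]; lo=1,mid=1 → [-11, -13, -10, 1, -9, -5, -6, -4, -7, -1]
nums[mid]=-13<-9: swap nums[1],nums[1]; lo=2,mid=2 → [-11, -13, -10, 1, -9, -5, -6, -4, -7, -1]
nums[mid]=-10<-9: swap nums[2],nums[2]; lo=3,mid=3 → [-11, -13, -10, 1, -9, -5, -6, -4, -7, -1]
nums[mid]=1>-9: swap nums[3],nums[9]; hi=8 → [-11, -13, -10, -1, -9, -5, -6, -4, -7, 1]
nums[mid]=-1>-9: swap nums[3],nums[8]; hi=7 → [-11, -13, -10, -7, -9, -5, -6, -4, -1, 1]
nums[mid]=-7>-9: swap nums[3],nums[7]; hi=6 → [-11, -13, -10, -4, -9, -5, -6, -7, -1, 1]
nums[mid]=-4>-9: swap nums[3],nums[6]; hi=5 → [-11, -13, -10, -6, -9, -5, -4, -7, -1, 1]
nums[mid]=-6>-9: swap nums[3],nums[5]; hi=4 → [-11, -13, -10, -5, -9, -6, -4, -7, -1, 1]
nums[mid]=-5>-9: swap nums[3],nums[4]; hi=3 → [-11, -13, -10, -9, -5, -6, -4, -7, -1, 1]
nums[mid]=-9=-9: mid=4
end: lo=3, hi=3; nums = [-11, -13, -10, -9, -5, -6, -4, -7, -1, 1]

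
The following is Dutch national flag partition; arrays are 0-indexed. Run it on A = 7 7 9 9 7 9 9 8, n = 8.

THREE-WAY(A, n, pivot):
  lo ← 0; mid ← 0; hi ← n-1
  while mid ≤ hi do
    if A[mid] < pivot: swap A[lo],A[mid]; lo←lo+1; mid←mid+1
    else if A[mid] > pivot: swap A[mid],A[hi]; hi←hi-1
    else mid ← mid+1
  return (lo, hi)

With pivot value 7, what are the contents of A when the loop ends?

7 7 7 9 9 9 8 9

lo=0 mid=0 hi=7
7=7: mid=1
7=7: mid=2
9>7: swap(2,7), hi=6 ⇒ 7 7 8 9 7 9 9 9
8>7: swap(2,6), hi=5 ⇒ 7 7 9 9 7 9 8 9
9>7: swap(2,5), hi=4 ⇒ 7 7 9 9 7 9 8 9
9>7: swap(2,4), hi=3 ⇒ 7 7 7 9 9 9 8 9
7=7: mid=3
9>7: swap(3,3), hi=2 ⇒ 7 7 7 9 9 9 8 9
done. lo=0 hi=2; A=7 7 7 9 9 9 8 9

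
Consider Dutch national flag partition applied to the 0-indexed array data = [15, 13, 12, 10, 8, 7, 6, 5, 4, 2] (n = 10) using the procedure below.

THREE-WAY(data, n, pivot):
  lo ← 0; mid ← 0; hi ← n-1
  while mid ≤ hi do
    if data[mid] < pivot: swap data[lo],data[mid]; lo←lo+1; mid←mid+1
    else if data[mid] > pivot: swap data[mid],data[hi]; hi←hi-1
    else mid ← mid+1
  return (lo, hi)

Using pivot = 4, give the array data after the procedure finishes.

lo=0 mid=0 hi=9
15>4: swap(0,9), hi=8 ⇒ [2, 13, 12, 10, 8, 7, 6, 5, 4, 15]
2<4: swap(0,0), lo=1 mid=1 ⇒ [2, 13, 12, 10, 8, 7, 6, 5, 4, 15]
13>4: swap(1,8), hi=7 ⇒ [2, 4, 12, 10, 8, 7, 6, 5, 13, 15]
4=4: mid=2
12>4: swap(2,7), hi=6 ⇒ [2, 4, 5, 10, 8, 7, 6, 12, 13, 15]
5>4: swap(2,6), hi=5 ⇒ [2, 4, 6, 10, 8, 7, 5, 12, 13, 15]
6>4: swap(2,5), hi=4 ⇒ [2, 4, 7, 10, 8, 6, 5, 12, 13, 15]
7>4: swap(2,4), hi=3 ⇒ [2, 4, 8, 10, 7, 6, 5, 12, 13, 15]
8>4: swap(2,3), hi=2 ⇒ [2, 4, 10, 8, 7, 6, 5, 12, 13, 15]
10>4: swap(2,2), hi=1 ⇒ [2, 4, 10, 8, 7, 6, 5, 12, 13, 15]
done. lo=1 hi=1; data=[2, 4, 10, 8, 7, 6, 5, 12, 13, 15]

[2, 4, 10, 8, 7, 6, 5, 12, 13, 15]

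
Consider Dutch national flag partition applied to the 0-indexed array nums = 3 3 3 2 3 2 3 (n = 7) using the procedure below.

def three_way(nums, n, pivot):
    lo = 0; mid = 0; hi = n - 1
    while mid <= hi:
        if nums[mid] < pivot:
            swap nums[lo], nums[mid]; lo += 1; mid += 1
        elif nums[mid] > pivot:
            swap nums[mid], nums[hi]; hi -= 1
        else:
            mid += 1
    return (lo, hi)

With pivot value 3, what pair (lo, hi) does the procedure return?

(2, 6)

pivot = 3; lo=0, mid=0, hi=6
nums[mid]=3=3: mid=1
nums[mid]=3=3: mid=2
nums[mid]=3=3: mid=3
nums[mid]=2<3: swap nums[0],nums[3]; lo=1,mid=4 → 2 3 3 3 3 2 3
nums[mid]=3=3: mid=5
nums[mid]=2<3: swap nums[1],nums[5]; lo=2,mid=6 → 2 2 3 3 3 3 3
nums[mid]=3=3: mid=7
end: lo=2, hi=6; nums = 2 2 3 3 3 3 3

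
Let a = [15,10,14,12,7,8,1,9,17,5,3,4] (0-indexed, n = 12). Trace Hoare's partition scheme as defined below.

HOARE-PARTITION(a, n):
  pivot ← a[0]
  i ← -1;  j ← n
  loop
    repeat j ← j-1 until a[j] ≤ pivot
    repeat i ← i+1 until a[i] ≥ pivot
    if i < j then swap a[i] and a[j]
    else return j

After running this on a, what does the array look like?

[4,10,14,12,7,8,1,9,3,5,17,15]

pivot = a[0] = 15; i = -1, j = 12
j→11 (a[11]=4≤15), i→0 (a[0]=15≥15); i<j, swap → [4,10,14,12,7,8,1,9,17,5,3,15]
j→10 (a[10]=3≤15), i→8 (a[8]=17≥15); i<j, swap → [4,10,14,12,7,8,1,9,3,5,17,15]
j→9, i→10; i≥j, return j=9. a = [4,10,14,12,7,8,1,9,3,5,17,15]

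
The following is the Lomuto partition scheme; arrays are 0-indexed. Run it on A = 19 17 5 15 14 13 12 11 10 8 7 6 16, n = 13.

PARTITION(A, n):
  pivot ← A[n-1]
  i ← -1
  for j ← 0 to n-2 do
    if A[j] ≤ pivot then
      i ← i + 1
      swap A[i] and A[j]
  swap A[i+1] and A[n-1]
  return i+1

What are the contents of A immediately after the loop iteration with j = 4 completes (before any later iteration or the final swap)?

pivot = A[12] = 16; i = -1
j=0: A[0]=19 > 16 → no swap
j=1: A[1]=17 > 16 → no swap
j=2: A[2]=5 ≤ 16 → i=0, swap A[0],A[2] → 5 17 19 15 14 13 12 11 10 8 7 6 16
j=3: A[3]=15 ≤ 16 → i=1, swap A[1],A[3] → 5 15 19 17 14 13 12 11 10 8 7 6 16
j=4: A[4]=14 ≤ 16 → i=2, swap A[2],A[4] → 5 15 14 17 19 13 12 11 10 8 7 6 16
(after j=4) A = 5 15 14 17 19 13 12 11 10 8 7 6 16

5 15 14 17 19 13 12 11 10 8 7 6 16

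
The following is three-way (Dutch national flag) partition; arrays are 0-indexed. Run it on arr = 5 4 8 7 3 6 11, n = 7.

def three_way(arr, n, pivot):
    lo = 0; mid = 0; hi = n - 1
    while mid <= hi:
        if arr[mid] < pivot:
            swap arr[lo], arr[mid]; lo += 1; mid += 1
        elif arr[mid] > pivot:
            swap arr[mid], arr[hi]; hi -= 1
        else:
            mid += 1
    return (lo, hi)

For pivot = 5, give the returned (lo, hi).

pivot = 5; lo=0, mid=0, hi=6
arr[mid]=5=5: mid=1
arr[mid]=4<5: swap arr[0],arr[1]; lo=1,mid=2 → 4 5 8 7 3 6 11
arr[mid]=8>5: swap arr[2],arr[6]; hi=5 → 4 5 11 7 3 6 8
arr[mid]=11>5: swap arr[2],arr[5]; hi=4 → 4 5 6 7 3 11 8
arr[mid]=6>5: swap arr[2],arr[4]; hi=3 → 4 5 3 7 6 11 8
arr[mid]=3<5: swap arr[1],arr[2]; lo=2,mid=3 → 4 3 5 7 6 11 8
arr[mid]=7>5: swap arr[3],arr[3]; hi=2 → 4 3 5 7 6 11 8
end: lo=2, hi=2; arr = 4 3 5 7 6 11 8

(2, 2)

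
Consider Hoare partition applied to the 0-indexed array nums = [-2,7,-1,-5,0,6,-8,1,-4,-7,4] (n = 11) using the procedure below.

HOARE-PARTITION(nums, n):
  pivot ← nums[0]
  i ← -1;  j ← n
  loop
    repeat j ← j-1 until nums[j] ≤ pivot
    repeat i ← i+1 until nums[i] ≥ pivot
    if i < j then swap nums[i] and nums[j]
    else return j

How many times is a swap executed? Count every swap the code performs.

pivot = nums[0] = -2; i = -1, j = 11
j→9 (nums[9]=-7≤-2), i→0 (nums[0]=-2≥-2); i<j, swap → [-7,7,-1,-5,0,6,-8,1,-4,-2,4]
j→8 (nums[8]=-4≤-2), i→1 (nums[1]=7≥-2); i<j, swap → [-7,-4,-1,-5,0,6,-8,1,7,-2,4]
j→6 (nums[6]=-8≤-2), i→2 (nums[2]=-1≥-2); i<j, swap → [-7,-4,-8,-5,0,6,-1,1,7,-2,4]
j→3, i→4; i≥j, return j=3. nums = [-7,-4,-8,-5,0,6,-1,1,7,-2,4]

3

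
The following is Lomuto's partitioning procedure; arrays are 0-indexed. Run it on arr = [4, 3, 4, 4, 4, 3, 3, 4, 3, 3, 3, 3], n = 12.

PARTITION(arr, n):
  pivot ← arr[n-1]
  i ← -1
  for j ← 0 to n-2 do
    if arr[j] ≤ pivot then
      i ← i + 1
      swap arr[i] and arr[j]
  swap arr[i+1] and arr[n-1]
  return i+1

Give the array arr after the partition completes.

pivot=3, i=-1
j=0: 4>3, skip
j=1: 3≤3, i=0, swap(0,1) ⇒ [3, 4, 4, 4, 4, 3, 3, 4, 3, 3, 3, 3]
j=2: 4>3, skip
j=3: 4>3, skip
j=4: 4>3, skip
j=5: 3≤3, i=1, swap(1,5) ⇒ [3, 3, 4, 4, 4, 4, 3, 4, 3, 3, 3, 3]
j=6: 3≤3, i=2, swap(2,6) ⇒ [3, 3, 3, 4, 4, 4, 4, 4, 3, 3, 3, 3]
j=7: 4>3, skip
j=8: 3≤3, i=3, swap(3,8) ⇒ [3, 3, 3, 3, 4, 4, 4, 4, 4, 3, 3, 3]
j=9: 3≤3, i=4, swap(4,9) ⇒ [3, 3, 3, 3, 3, 4, 4, 4, 4, 4, 3, 3]
j=10: 3≤3, i=5, swap(5,10) ⇒ [3, 3, 3, 3, 3, 3, 4, 4, 4, 4, 4, 3]
swap(6,11) ⇒ [3, 3, 3, 3, 3, 3, 3, 4, 4, 4, 4, 4]; return 6

[3, 3, 3, 3, 3, 3, 3, 4, 4, 4, 4, 4]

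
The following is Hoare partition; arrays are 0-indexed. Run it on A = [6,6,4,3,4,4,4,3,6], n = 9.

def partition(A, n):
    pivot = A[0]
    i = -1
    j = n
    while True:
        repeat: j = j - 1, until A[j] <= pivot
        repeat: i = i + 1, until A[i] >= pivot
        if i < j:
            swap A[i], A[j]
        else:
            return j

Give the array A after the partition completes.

pivot=6
j stops at 8 (6), i stops at 0 (6); swap ⇒ [6,6,4,3,4,4,4,3,6]
j stops at 7 (3), i stops at 1 (6); swap ⇒ [6,3,4,3,4,4,4,6,6]
j stops at 6, i stops at 7; i≥j ⇒ return 6. A=[6,3,4,3,4,4,4,6,6]

[6,3,4,3,4,4,4,6,6]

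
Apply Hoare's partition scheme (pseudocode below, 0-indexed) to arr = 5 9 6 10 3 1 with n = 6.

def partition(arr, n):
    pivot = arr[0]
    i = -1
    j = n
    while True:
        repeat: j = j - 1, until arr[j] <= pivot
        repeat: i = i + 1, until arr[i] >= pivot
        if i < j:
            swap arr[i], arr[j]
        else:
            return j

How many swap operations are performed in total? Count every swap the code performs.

pivot=5
j stops at 5 (1), i stops at 0 (5); swap ⇒ 1 9 6 10 3 5
j stops at 4 (3), i stops at 1 (9); swap ⇒ 1 3 6 10 9 5
j stops at 1, i stops at 2; i≥j ⇒ return 1. arr=1 3 6 10 9 5

2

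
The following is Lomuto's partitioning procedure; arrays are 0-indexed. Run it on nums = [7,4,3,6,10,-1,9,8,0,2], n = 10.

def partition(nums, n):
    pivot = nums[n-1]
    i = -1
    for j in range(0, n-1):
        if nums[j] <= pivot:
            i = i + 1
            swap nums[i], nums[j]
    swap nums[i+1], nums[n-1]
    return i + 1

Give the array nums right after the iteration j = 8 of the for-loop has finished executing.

[-1,0,3,6,10,7,9,8,4,2]

pivot=2, i=-1
j=0: 7>2, skip
j=1: 4>2, skip
j=2: 3>2, skip
j=3: 6>2, skip
j=4: 10>2, skip
j=5: -1≤2, i=0, swap(0,5) ⇒ [-1,4,3,6,10,7,9,8,0,2]
j=6: 9>2, skip
j=7: 8>2, skip
j=8: 0≤2, i=1, swap(1,8) ⇒ [-1,0,3,6,10,7,9,8,4,2]
(after j=8) nums = [-1,0,3,6,10,7,9,8,4,2]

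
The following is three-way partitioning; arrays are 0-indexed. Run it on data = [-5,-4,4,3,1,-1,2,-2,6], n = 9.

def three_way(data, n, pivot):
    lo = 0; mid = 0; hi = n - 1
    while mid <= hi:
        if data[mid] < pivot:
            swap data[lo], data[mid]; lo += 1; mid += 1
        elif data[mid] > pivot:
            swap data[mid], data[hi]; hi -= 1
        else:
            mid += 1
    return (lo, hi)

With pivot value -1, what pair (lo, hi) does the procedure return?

(3, 3)

pivot = -1; lo=0, mid=0, hi=8
data[mid]=-5<-1: swap data[0],data[0]; lo=1,mid=1 → [-5,-4,4,3,1,-1,2,-2,6]
data[mid]=-4<-1: swap data[1],data[1]; lo=2,mid=2 → [-5,-4,4,3,1,-1,2,-2,6]
data[mid]=4>-1: swap data[2],data[8]; hi=7 → [-5,-4,6,3,1,-1,2,-2,4]
data[mid]=6>-1: swap data[2],data[7]; hi=6 → [-5,-4,-2,3,1,-1,2,6,4]
data[mid]=-2<-1: swap data[2],data[2]; lo=3,mid=3 → [-5,-4,-2,3,1,-1,2,6,4]
data[mid]=3>-1: swap data[3],data[6]; hi=5 → [-5,-4,-2,2,1,-1,3,6,4]
data[mid]=2>-1: swap data[3],data[5]; hi=4 → [-5,-4,-2,-1,1,2,3,6,4]
data[mid]=-1=-1: mid=4
data[mid]=1>-1: swap data[4],data[4]; hi=3 → [-5,-4,-2,-1,1,2,3,6,4]
end: lo=3, hi=3; data = [-5,-4,-2,-1,1,2,3,6,4]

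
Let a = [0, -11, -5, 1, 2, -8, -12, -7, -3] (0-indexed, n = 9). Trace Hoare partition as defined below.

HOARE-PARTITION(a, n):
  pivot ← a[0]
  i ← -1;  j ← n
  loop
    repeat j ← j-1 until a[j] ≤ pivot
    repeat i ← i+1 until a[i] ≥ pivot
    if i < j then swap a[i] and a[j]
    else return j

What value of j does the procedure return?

5

pivot=0
j stops at 8 (-3), i stops at 0 (0); swap ⇒ [-3, -11, -5, 1, 2, -8, -12, -7, 0]
j stops at 7 (-7), i stops at 3 (1); swap ⇒ [-3, -11, -5, -7, 2, -8, -12, 1, 0]
j stops at 6 (-12), i stops at 4 (2); swap ⇒ [-3, -11, -5, -7, -12, -8, 2, 1, 0]
j stops at 5, i stops at 6; i≥j ⇒ return 5. a=[-3, -11, -5, -7, -12, -8, 2, 1, 0]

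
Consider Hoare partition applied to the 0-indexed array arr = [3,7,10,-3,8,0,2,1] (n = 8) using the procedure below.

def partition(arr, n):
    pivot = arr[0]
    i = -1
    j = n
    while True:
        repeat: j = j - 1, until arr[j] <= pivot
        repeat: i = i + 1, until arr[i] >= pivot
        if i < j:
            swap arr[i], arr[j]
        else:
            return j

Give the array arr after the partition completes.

pivot = arr[0] = 3; i = -1, j = 8
j→7 (arr[7]=1≤3), i→0 (arr[0]=3≥3); i<j, swap → [1,7,10,-3,8,0,2,3]
j→6 (arr[6]=2≤3), i→1 (arr[1]=7≥3); i<j, swap → [1,2,10,-3,8,0,7,3]
j→5 (arr[5]=0≤3), i→2 (arr[2]=10≥3); i<j, swap → [1,2,0,-3,8,10,7,3]
j→3, i→4; i≥j, return j=3. arr = [1,2,0,-3,8,10,7,3]

[1,2,0,-3,8,10,7,3]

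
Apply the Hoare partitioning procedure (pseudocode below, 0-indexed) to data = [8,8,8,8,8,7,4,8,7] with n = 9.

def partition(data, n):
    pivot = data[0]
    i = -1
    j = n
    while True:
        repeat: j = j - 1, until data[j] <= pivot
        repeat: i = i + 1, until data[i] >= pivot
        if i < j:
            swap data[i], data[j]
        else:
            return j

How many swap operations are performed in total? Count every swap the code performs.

pivot = data[0] = 8; i = -1, j = 9
j→8 (data[8]=7≤8), i→0 (data[0]=8≥8); i<j, swap → [7,8,8,8,8,7,4,8,8]
j→7 (data[7]=8≤8), i→1 (data[1]=8≥8); i<j, swap → [7,8,8,8,8,7,4,8,8]
j→6 (data[6]=4≤8), i→2 (data[2]=8≥8); i<j, swap → [7,8,4,8,8,7,8,8,8]
j→5 (data[5]=7≤8), i→3 (data[3]=8≥8); i<j, swap → [7,8,4,7,8,8,8,8,8]
j→4, i→4; i≥j, return j=4. data = [7,8,4,7,8,8,8,8,8]

4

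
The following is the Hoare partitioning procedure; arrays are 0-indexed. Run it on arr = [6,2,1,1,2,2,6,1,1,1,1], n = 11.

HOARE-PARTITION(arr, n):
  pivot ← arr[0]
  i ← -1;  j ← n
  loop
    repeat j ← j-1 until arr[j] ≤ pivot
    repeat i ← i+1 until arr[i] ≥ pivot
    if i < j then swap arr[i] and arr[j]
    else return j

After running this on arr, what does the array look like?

[1,2,1,1,2,2,1,1,1,6,6]

pivot=6
j stops at 10 (1), i stops at 0 (6); swap ⇒ [1,2,1,1,2,2,6,1,1,1,6]
j stops at 9 (1), i stops at 6 (6); swap ⇒ [1,2,1,1,2,2,1,1,1,6,6]
j stops at 8, i stops at 9; i≥j ⇒ return 8. arr=[1,2,1,1,2,2,1,1,1,6,6]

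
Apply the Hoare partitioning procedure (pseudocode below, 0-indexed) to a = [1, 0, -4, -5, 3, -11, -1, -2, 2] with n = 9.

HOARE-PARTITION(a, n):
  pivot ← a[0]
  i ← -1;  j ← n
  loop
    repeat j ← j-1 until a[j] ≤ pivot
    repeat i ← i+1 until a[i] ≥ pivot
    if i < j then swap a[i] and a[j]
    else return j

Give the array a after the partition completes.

pivot=1
j stops at 7 (-2), i stops at 0 (1); swap ⇒ [-2, 0, -4, -5, 3, -11, -1, 1, 2]
j stops at 6 (-1), i stops at 4 (3); swap ⇒ [-2, 0, -4, -5, -1, -11, 3, 1, 2]
j stops at 5, i stops at 6; i≥j ⇒ return 5. a=[-2, 0, -4, -5, -1, -11, 3, 1, 2]

[-2, 0, -4, -5, -1, -11, 3, 1, 2]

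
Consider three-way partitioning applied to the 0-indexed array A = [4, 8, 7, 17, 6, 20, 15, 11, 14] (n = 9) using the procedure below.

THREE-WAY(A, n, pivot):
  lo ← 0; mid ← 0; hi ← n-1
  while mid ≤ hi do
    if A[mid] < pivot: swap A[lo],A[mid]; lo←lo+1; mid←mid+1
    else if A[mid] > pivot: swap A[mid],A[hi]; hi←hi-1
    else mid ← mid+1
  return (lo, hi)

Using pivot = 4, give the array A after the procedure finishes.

pivot = 4; lo=0, mid=0, hi=8
A[mid]=4=4: mid=1
A[mid]=8>4: swap A[1],A[8]; hi=7 → [4, 14, 7, 17, 6, 20, 15, 11, 8]
A[mid]=14>4: swap A[1],A[7]; hi=6 → [4, 11, 7, 17, 6, 20, 15, 14, 8]
A[mid]=11>4: swap A[1],A[6]; hi=5 → [4, 15, 7, 17, 6, 20, 11, 14, 8]
A[mid]=15>4: swap A[1],A[5]; hi=4 → [4, 20, 7, 17, 6, 15, 11, 14, 8]
A[mid]=20>4: swap A[1],A[4]; hi=3 → [4, 6, 7, 17, 20, 15, 11, 14, 8]
A[mid]=6>4: swap A[1],A[3]; hi=2 → [4, 17, 7, 6, 20, 15, 11, 14, 8]
A[mid]=17>4: swap A[1],A[2]; hi=1 → [4, 7, 17, 6, 20, 15, 11, 14, 8]
A[mid]=7>4: swap A[1],A[1]; hi=0 → [4, 7, 17, 6, 20, 15, 11, 14, 8]
end: lo=0, hi=0; A = [4, 7, 17, 6, 20, 15, 11, 14, 8]

[4, 7, 17, 6, 20, 15, 11, 14, 8]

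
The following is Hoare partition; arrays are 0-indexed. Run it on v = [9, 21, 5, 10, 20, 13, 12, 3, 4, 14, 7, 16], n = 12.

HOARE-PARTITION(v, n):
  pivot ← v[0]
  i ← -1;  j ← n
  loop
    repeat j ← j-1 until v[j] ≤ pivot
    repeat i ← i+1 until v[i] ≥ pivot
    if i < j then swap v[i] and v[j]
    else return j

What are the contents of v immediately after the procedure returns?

[7, 4, 5, 3, 20, 13, 12, 10, 21, 14, 9, 16]

pivot = v[0] = 9; i = -1, j = 12
j→10 (v[10]=7≤9), i→0 (v[0]=9≥9); i<j, swap → [7, 21, 5, 10, 20, 13, 12, 3, 4, 14, 9, 16]
j→8 (v[8]=4≤9), i→1 (v[1]=21≥9); i<j, swap → [7, 4, 5, 10, 20, 13, 12, 3, 21, 14, 9, 16]
j→7 (v[7]=3≤9), i→3 (v[3]=10≥9); i<j, swap → [7, 4, 5, 3, 20, 13, 12, 10, 21, 14, 9, 16]
j→3, i→4; i≥j, return j=3. v = [7, 4, 5, 3, 20, 13, 12, 10, 21, 14, 9, 16]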